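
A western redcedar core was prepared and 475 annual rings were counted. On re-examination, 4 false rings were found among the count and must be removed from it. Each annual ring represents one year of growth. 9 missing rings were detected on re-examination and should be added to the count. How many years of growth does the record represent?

Adjusted count: 475 − 4 + 9 = 480 annual rings.
At one annual ring per year, that is 480 years.

480 yr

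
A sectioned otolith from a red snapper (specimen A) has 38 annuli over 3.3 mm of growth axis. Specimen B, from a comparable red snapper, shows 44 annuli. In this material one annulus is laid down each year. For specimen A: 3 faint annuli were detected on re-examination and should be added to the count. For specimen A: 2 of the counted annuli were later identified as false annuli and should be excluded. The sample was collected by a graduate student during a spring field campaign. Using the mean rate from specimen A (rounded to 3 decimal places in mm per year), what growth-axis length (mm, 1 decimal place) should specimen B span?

Specimen A: true annulus count = 38 − 2 + 3 = 39.
A: 3.3 mm over 39 years gives 3.3 / 39 ≈ 0.085 mm/year.
B's length ≈ 0.085 × 44 = 3.7 mm.

3.7 mm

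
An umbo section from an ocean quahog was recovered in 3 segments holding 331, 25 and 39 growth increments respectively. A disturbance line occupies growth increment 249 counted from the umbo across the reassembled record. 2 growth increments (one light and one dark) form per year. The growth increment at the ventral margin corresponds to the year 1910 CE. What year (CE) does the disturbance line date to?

1837 CE

Total growth increments = 331 + 25 + 39 = 395.
Between growth increment 249 and the ventral margin there are 395 − 249 = 146 growth increments.
146 growth increments at 2 per year is 146 / 2 = 73 years.
1910 − 73 = 1837 CE.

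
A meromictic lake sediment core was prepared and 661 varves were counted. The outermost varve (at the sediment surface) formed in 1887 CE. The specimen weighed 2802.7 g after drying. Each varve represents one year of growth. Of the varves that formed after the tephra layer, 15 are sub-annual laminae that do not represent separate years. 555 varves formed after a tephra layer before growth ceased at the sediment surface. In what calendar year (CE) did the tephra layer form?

1347 CE

555 varves post-date the tephra layer.
Removing the 15 false varves leaves 555 − 15 = 540 true varves beyond the tephra layer.
1887 − 540 = 1347 CE.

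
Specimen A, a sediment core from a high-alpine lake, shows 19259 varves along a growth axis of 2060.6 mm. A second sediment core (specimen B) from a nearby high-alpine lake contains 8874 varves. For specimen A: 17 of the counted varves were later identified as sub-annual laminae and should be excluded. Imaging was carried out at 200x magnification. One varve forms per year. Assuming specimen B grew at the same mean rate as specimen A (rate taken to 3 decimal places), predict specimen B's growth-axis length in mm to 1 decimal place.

949.5 mm

Specimen A: after corrections the count is 19259 − 17 = 19242 varves.
A: Extension rate ≈ 2060.6 / 19242 = 0.107 mm/year.
B's length ≈ 0.107 × 8874 = 949.5 mm.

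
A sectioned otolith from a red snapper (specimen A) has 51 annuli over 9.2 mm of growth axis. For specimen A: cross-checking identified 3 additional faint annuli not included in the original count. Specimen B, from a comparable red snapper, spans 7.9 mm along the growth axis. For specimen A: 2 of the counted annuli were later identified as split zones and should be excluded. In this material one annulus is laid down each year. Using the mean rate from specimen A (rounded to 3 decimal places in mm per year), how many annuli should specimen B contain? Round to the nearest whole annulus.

45 annuli

Specimen A: adjusted count: 51 − 2 + 3 = 52 annuli.
A: 9.2 mm over 52 years gives 9.2 / 52 ≈ 0.177 mm per year.
Specimen B: 7.9 mm / 0.177 mm per year = 44.63 years ≈ 45 annuli.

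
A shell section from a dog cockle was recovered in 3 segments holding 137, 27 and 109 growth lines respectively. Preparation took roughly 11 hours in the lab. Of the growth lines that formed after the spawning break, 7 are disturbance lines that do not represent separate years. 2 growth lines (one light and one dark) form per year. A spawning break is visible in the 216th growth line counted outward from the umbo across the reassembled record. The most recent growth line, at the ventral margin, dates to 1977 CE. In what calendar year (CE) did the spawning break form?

1952 CE

Total growth lines = 137 + 27 + 109 = 273.
273 − 216 = 57 growth lines lie beyond the spawning break toward the ventral margin.
Excluding 7 false growth lines: 57 − 7 = 50.
50 growth lines at 2 per year is 50 / 2 = 25 years.
1977 − 25 = 1952 CE.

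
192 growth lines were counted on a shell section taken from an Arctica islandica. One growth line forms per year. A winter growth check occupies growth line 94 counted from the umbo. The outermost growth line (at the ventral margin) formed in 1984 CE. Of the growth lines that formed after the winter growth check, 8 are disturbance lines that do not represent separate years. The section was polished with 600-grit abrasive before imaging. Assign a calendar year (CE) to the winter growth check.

192 − 94 = 98 growth lines lie beyond the winter growth check toward the ventral margin.
Excluding 8 false growth lines: 98 − 8 = 90.
1984 − 90 = 1894 CE.

1894 CE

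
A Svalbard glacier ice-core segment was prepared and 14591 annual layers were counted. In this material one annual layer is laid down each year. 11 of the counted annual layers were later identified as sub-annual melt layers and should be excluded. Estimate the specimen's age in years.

Correcting the raw count gives 14591 − 11 = 14580 true annual layers.
At one annual layer per year, that is 14580 years.

14580 yr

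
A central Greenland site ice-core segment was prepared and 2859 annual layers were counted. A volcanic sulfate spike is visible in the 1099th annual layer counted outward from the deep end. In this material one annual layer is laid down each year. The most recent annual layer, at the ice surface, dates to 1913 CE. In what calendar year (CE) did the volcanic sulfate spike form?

153 CE

2859 − 1099 = 1760 annual layers lie beyond the volcanic sulfate spike toward the ice surface.
1913 − 1760 = 153 CE.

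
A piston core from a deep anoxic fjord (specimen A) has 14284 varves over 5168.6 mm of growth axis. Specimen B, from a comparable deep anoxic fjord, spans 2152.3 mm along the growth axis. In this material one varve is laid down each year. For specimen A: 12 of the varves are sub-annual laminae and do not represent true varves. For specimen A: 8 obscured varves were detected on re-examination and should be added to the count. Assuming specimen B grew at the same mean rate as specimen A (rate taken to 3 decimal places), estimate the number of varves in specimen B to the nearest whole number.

5946 varves

Specimen A: correcting the raw count gives 14284 − 12 + 8 = 14280 true varves.
A: Mean rate = 5168.6 mm / 14280 years ≈ 0.362 mm per year.
B spans 2152.3 / 0.362 = 5945.58 years ≈ 5946 varves.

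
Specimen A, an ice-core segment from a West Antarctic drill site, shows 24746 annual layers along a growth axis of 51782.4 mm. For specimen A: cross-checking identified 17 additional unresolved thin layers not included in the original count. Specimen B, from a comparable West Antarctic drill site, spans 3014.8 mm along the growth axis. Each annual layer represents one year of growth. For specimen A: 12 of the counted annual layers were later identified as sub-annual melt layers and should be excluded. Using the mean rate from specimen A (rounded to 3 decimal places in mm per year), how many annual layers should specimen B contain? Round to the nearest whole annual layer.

1441 annual layers

Specimen A: correcting the raw count gives 24746 − 12 + 17 = 24751 true annual layers.
A: Mean rate = 51782.4 mm / 24751 years ≈ 2.092 mm/yr.
For B, 3014.8 / 2.092 = 1441.11 years ≈ 1441 annual layers.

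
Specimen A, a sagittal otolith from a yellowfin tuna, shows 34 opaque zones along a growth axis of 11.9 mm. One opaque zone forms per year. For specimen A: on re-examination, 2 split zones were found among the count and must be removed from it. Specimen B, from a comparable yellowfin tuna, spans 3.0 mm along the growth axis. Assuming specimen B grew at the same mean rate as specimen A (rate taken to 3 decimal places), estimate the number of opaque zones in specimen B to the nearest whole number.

Specimen A: correcting the raw count gives 34 − 2 = 32 true opaque zones.
A: Mean rate = 11.9 mm / 32 years ≈ 0.372 mm per year.
B spans 3.0 / 0.372 = 8.06 years ≈ 8 opaque zones.

8 opaque zones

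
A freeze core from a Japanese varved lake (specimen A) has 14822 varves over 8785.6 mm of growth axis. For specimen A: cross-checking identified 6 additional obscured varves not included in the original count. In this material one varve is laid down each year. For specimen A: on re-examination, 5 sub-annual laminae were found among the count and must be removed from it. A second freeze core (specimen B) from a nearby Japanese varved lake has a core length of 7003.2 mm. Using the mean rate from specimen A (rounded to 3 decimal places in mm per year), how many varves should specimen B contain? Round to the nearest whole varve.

Specimen A: after corrections the count is 14822 − 5 + 6 = 14823 varves.
A: Extension rate ≈ 8785.6 / 14823 = 0.593 mm/year.
Specimen B: 7003.2 mm / 0.593 mm per year = 11809.78 years ≈ 11810 varves.

11810 varves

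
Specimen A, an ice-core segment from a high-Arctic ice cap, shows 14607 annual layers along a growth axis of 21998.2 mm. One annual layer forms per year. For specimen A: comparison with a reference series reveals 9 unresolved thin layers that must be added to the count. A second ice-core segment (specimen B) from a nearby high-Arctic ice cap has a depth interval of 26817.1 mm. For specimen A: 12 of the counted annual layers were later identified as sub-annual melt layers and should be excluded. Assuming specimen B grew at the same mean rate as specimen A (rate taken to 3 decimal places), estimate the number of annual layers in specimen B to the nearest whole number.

Specimen A: true annual layer count = 14607 − 12 + 9 = 14604.
A: Mean rate = 21998.2 mm / 14604 years ≈ 1.506 mm/year.
For B, 26817.1 / 1.506 = 17806.84 years ≈ 17807 annual layers.

17807 annual layers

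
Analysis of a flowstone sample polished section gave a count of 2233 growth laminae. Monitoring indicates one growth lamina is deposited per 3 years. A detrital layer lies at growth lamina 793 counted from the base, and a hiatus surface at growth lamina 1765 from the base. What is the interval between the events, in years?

Separation: 1765 − 793 = 972 growth laminae.
Multiplying by 3 years per growth lamina: 972 × 3 = 2916 years.

2916 years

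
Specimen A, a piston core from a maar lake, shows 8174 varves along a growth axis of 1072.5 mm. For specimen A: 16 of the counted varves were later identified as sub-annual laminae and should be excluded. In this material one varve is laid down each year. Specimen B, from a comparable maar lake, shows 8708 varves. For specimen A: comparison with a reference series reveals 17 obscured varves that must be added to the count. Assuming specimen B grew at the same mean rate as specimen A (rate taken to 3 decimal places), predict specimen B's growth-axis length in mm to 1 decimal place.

Specimen A: adjusted count: 8174 − 16 + 17 = 8175 varves.
A: Extension rate ≈ 1072.5 / 8175 = 0.131 mm/yr.
B's length ≈ 0.131 × 8708 = 1140.7 mm.

1140.7 mm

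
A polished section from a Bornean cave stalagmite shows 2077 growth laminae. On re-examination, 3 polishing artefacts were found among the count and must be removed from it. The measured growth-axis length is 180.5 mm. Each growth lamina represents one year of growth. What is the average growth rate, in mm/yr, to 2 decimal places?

Adjusted count: 2077 − 3 = 2074 growth laminae.
Extension rate ≈ 180.5 / 2074 = 0.09 mm/yr.

0.09 mm/yr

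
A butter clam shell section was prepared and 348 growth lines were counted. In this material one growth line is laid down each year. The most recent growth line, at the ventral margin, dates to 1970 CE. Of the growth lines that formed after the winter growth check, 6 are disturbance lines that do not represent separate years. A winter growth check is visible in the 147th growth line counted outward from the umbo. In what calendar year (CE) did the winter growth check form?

1775 CE

The winter growth check sits at growth line 147 from the umbo, so 348 − 147 = 201 growth lines formed after it.
201 − 6 false = 195 true growth lines after the winter growth check.
The growth line at the ventral margin is 1970 CE, so the winter growth check dates to 1970 − 195 = 1775 CE.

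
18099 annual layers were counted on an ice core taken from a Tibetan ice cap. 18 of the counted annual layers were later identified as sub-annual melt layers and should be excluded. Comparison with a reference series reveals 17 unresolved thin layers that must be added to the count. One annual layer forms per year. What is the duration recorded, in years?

18098 years

Adjusted count: 18099 − 18 + 17 = 18098 annual layers.
One annual layer per year makes the duration 18098 years.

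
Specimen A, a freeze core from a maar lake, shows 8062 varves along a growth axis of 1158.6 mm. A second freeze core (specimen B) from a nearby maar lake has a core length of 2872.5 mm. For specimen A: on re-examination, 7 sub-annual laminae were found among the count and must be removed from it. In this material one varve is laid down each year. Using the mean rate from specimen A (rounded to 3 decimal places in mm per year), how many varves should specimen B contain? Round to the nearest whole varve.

19948 varves

Specimen A: true varve count = 8062 − 7 = 8055.
A: Mean rate = 1158.6 mm / 8055 years ≈ 0.144 mm/year.
B spans 2872.5 / 0.144 = 19947.92 years ≈ 19948 varves.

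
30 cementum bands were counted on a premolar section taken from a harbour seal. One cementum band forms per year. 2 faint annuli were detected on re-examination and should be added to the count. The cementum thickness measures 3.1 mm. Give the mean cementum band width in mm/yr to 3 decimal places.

0.097 mm/yr

Adjusted count: 30 + 2 = 32 cementum bands.
3.1 mm over 32 years gives 3.1 / 32 ≈ 0.097 mm/yr.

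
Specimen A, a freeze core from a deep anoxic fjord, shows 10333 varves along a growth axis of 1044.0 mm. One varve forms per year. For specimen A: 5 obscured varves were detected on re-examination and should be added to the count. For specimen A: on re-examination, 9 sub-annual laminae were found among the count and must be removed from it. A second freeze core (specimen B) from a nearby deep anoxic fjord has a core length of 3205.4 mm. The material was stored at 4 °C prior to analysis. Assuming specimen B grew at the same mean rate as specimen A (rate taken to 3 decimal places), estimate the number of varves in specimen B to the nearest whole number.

31737 varves

Specimen A: true varve count = 10333 − 9 + 5 = 10329.
A: 1044.0 mm over 10329 years gives 1044.0 / 10329 ≈ 0.101 mm/yr.
For B, 3205.4 / 0.101 = 31736.63 years ≈ 31737 varves.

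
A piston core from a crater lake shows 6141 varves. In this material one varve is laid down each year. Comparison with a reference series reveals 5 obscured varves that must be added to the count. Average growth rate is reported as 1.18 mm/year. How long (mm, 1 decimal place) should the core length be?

7252.3 mm

Adjusted count: 6141 + 5 = 6146 varves.
Length ≈ 1.18 × 6146 = 7252.3 mm.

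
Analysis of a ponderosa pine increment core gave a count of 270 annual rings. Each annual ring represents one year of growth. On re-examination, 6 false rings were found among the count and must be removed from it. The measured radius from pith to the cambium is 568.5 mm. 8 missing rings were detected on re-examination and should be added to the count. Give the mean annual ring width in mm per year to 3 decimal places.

Adjusted count: 270 − 6 + 8 = 272 annual rings.
Extension rate ≈ 568.5 / 272 = 2.090 mm per year.

2.090 mm per year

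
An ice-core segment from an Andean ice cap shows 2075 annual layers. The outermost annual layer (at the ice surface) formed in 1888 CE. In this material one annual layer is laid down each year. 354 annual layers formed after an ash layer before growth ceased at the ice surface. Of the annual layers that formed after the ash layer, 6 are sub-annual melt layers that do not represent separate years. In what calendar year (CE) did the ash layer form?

1540 CE

354 annual layers post-date the ash layer.
Excluding 6 false annual layers: 354 − 6 = 348.
Counting back 348 years from 1888 CE places the ash layer in 1888 − 348 = 1540 CE.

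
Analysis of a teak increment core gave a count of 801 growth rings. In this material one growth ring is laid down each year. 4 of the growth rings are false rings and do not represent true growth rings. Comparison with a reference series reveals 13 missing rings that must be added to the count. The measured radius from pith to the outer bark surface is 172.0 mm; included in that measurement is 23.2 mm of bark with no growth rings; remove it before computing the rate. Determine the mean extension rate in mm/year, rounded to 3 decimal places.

True growth ring count = 801 − 4 + 13 = 810.
The growth record spans 172.0 − 23.2 = 148.8 mm.
148.8 mm over 810 years gives 148.8 / 810 ≈ 0.184 mm/year.

0.184 mm/year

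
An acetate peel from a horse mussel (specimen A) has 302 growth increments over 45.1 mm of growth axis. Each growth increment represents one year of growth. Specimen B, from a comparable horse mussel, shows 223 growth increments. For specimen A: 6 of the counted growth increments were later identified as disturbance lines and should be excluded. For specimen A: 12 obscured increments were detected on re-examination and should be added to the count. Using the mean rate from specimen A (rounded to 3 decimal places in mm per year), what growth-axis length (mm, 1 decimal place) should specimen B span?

32.6 mm

Specimen A: true growth increment count = 302 − 6 + 12 = 308.
A: 45.1 mm over 308 years gives 45.1 / 308 ≈ 0.146 mm/year.
For B, 0.146 mm/year × 223 years = 32.6 mm.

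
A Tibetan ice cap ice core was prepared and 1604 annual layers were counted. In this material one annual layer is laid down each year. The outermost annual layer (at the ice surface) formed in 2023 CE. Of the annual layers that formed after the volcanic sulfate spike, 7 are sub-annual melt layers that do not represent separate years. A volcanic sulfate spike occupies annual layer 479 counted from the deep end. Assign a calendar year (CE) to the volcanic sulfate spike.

Between annual layer 479 and the ice surface there are 1604 − 479 = 1125 annual layers.
Excluding 7 false annual layers: 1125 − 7 = 1118.
2023 − 1118 = 905 CE.

905 CE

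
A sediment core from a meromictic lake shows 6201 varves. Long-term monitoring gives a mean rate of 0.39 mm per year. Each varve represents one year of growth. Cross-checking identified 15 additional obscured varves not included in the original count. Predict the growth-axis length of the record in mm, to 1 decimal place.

2424.2 mm

True varve count = 6201 + 15 = 6216.
Length ≈ 0.39 × 6216 = 2424.2 mm.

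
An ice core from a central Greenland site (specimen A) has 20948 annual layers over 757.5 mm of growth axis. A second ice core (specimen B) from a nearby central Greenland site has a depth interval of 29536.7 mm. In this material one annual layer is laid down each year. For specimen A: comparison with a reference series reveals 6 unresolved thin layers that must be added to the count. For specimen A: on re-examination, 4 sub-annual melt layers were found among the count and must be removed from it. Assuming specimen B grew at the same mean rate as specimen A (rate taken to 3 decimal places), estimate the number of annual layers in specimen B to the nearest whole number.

Specimen A: adjusted count: 20948 − 4 + 6 = 20950 annual layers.
A: 757.5 mm over 20950 years gives 757.5 / 20950 ≈ 0.036 mm/year.
B spans 29536.7 / 0.036 = 820463.89 years ≈ 820464 annual layers.

820464 annual layers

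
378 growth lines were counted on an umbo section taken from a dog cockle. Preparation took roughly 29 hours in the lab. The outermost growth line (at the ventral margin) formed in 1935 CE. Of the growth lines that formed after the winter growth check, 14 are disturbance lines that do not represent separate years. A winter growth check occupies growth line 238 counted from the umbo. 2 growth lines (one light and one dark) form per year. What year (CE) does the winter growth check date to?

Between growth line 238 and the ventral margin there are 378 − 238 = 140 growth lines.
Excluding 14 false growth lines: 140 − 14 = 126.
With 2 growth lines per year, 126 / 2 = 63 years.
Counting back 63 years from 1935 CE places the winter growth check in 1935 − 63 = 1872 CE.

1872 CE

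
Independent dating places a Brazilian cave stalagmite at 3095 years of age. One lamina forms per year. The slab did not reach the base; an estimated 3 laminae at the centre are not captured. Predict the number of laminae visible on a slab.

3092 laminae

At one lamina per year, 3095 years correspond to 3095 laminae.
3095 − 3 missed = 3092 laminae expected in the prepared section.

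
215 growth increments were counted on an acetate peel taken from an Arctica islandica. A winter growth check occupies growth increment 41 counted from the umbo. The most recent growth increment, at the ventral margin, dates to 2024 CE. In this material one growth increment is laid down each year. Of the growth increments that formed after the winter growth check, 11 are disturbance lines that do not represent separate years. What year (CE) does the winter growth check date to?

1861 CE

215 − 41 = 174 growth increments lie beyond the winter growth check toward the ventral margin.
Excluding 11 false growth increments: 174 − 11 = 163.
Counting back 163 years from 2024 CE places the winter growth check in 2024 − 163 = 1861 CE.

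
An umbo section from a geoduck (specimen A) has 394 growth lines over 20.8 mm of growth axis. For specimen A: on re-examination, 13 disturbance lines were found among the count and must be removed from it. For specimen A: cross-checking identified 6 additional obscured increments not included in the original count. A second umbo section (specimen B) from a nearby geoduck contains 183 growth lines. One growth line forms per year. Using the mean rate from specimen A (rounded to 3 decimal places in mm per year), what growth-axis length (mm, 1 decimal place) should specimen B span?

9.9 mm

Specimen A: after corrections the count is 394 − 13 + 6 = 387 growth lines.
A: Extension rate ≈ 20.8 / 387 = 0.054 mm/year.
B's length ≈ 0.054 × 183 = 9.9 mm.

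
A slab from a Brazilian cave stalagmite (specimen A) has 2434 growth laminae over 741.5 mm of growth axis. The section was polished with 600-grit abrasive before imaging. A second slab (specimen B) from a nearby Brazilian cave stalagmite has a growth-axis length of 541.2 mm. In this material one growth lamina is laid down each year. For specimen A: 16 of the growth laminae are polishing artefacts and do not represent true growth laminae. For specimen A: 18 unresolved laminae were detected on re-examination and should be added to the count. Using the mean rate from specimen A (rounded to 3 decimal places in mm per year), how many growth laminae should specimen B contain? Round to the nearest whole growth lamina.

1780 growth laminae

Specimen A: after corrections the count is 2434 − 16 + 18 = 2436 growth laminae.
A: Extension rate ≈ 741.5 / 2436 = 0.304 mm per year.
Specimen B: 541.2 mm / 0.304 mm per year = 1780.26 years ≈ 1780 growth laminae.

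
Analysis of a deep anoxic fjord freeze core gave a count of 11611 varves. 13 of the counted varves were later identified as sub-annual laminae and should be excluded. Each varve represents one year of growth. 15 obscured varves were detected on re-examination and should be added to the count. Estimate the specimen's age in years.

Correcting the raw count gives 11611 − 13 + 15 = 11613 true varves.
At one varve per year, that is 11613 years.

11613 yr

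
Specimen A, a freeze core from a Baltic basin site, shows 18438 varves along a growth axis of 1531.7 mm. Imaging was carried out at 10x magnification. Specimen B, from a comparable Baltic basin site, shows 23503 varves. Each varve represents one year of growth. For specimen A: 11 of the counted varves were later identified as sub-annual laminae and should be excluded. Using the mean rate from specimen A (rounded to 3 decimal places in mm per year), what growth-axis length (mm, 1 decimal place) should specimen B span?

1950.7 mm

Specimen A: true varve count = 18438 − 11 = 18427.
A: Mean rate = 1531.7 mm / 18427 years ≈ 0.083 mm per year.
For B, 0.083 mm/year × 23503 years = 1950.7 mm.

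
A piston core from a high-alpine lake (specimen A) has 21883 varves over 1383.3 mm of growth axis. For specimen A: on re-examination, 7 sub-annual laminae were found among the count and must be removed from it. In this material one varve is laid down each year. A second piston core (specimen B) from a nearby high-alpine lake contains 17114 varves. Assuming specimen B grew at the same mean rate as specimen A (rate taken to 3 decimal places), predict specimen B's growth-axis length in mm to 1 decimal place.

Specimen A: correcting the raw count gives 21883 − 7 = 21876 true varves.
A: Extension rate ≈ 1383.3 / 21876 = 0.063 mm/year.
Length of B = 0.063 × 17114 = 1078.2 mm.

1078.2 mm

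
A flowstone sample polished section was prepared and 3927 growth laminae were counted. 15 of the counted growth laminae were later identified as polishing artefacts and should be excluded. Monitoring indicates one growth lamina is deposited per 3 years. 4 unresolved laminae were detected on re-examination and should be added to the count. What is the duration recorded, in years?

11748 years

After corrections the count is 3927 − 15 + 4 = 3916 growth laminae.
Multiplying by 3 years per growth lamina: 3916 × 3 = 11748 years.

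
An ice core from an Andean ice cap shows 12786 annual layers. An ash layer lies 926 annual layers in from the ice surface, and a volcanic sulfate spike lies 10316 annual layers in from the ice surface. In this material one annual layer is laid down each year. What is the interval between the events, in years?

Separation: 10316 − 926 = 9390 annual layers.
One annual layer per year makes the interval 9390 years.

9390 years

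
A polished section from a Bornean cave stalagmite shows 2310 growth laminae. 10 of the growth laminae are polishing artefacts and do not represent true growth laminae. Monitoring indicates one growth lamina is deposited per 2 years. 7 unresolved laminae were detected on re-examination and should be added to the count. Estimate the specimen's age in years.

4614 years

Adjusted count: 2310 − 10 + 7 = 2307 growth laminae.
Multiplying by 2 years per growth lamina: 2307 × 2 = 4614 years.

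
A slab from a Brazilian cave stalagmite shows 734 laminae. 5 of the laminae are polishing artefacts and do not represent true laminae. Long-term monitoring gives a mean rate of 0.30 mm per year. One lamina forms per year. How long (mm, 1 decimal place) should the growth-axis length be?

True lamina count = 734 − 5 = 729.
Predicted length = 0.30 mm/year × 729 years = 218.7 mm.

218.7 mm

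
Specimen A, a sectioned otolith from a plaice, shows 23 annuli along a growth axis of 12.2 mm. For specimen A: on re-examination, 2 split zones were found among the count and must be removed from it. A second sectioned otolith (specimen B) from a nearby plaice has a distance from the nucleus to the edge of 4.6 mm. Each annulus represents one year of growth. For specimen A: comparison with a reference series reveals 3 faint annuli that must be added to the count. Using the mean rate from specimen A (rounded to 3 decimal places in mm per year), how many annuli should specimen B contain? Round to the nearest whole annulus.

Specimen A: correcting the raw count gives 23 − 2 + 3 = 24 true annuli.
A: Extension rate ≈ 12.2 / 24 = 0.508 mm per year.
B spans 4.6 / 0.508 = 9.06 years ≈ 9 annuli.

9 annuli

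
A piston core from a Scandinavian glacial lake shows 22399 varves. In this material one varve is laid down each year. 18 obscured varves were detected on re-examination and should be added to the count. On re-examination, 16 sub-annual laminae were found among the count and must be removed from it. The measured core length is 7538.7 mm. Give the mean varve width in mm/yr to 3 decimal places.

0.337 mm/yr

Correcting the raw count gives 22399 − 16 + 18 = 22401 true varves.
Mean rate = 7538.7 mm / 22401 years ≈ 0.337 mm/yr.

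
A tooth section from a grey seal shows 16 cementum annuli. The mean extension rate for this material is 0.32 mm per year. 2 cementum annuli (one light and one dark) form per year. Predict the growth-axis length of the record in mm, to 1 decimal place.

Dividing by 2 cementum annuli per year: 16 / 2 = 8 years.
Predicted length = 0.32 mm/year × 8 years = 2.6 mm.

2.6 mm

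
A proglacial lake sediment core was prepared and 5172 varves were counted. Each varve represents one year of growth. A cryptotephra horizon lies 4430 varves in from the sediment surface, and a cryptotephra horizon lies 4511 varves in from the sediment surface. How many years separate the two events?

The two markers are separated by 4511 − 4430 = 81 varves.
At one varve per year, 81 years elapsed between them.

81 yr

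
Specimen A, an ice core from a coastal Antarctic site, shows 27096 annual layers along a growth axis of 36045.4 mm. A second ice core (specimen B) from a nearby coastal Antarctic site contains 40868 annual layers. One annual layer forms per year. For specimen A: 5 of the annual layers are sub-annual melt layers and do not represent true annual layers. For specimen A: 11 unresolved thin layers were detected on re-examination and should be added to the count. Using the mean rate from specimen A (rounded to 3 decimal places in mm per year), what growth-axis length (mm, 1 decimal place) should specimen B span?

Specimen A: adjusted count: 27096 − 5 + 11 = 27102 annual layers.
A: Extension rate ≈ 36045.4 / 27102 = 1.330 mm/yr.
For B, 1.330 mm/year × 40868 years = 54354.4 mm.

54354.4 mm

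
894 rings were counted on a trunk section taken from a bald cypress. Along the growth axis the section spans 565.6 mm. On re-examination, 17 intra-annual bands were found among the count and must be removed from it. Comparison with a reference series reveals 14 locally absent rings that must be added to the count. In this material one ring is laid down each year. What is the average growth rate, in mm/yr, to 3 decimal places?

True ring count = 894 − 17 + 14 = 891.
Mean rate = 565.6 mm / 891 years ≈ 0.635 mm/yr.

0.635 mm/yr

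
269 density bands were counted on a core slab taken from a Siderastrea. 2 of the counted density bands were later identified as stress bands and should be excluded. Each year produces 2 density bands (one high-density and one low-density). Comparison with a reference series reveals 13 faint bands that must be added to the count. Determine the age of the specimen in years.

140 years

Correcting the raw count gives 269 − 2 + 13 = 280 true density bands.
Dividing by 2 density bands per year: 280 / 2 = 140 years.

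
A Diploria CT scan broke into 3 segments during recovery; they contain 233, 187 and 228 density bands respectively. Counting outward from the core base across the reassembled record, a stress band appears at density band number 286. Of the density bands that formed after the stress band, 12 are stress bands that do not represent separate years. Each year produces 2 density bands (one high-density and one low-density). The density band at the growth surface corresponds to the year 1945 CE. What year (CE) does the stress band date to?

Total density bands = 233 + 187 + 228 = 648.
648 − 286 = 362 density bands lie beyond the stress band toward the growth surface.
362 − 12 false = 350 true density bands after the stress band.
With 2 density bands per year, 350 / 2 = 175 years.
Counting back 175 years from 1945 CE places the stress band in 1945 − 175 = 1770 CE.

1770 CE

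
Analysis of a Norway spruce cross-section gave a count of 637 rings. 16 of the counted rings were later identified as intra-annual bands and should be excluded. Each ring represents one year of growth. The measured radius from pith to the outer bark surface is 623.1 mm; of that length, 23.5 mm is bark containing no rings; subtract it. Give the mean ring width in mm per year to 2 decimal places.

True ring count = 637 − 16 = 621.
The growth record spans 623.1 − 23.5 = 599.6 mm.
599.6 mm over 621 years gives 599.6 / 621 ≈ 0.97 mm per year.

0.97 mm per year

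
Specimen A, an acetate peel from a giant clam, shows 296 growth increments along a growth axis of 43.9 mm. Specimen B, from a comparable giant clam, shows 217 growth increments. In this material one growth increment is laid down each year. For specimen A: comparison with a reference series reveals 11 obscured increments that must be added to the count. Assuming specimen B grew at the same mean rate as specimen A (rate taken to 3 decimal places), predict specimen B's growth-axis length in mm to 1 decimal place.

Specimen A: adjusted count: 296 + 11 = 307 growth increments.
A: Mean rate = 43.9 mm / 307 years ≈ 0.143 mm per year.
B's length ≈ 0.143 × 217 = 31.0 mm.

31.0 mm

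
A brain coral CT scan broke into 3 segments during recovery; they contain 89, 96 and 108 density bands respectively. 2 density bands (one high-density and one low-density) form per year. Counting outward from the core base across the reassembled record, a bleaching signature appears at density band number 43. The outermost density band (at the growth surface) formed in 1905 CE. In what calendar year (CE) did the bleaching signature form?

Total density bands = 89 + 96 + 108 = 293.
293 − 43 = 250 density bands lie beyond the bleaching signature toward the growth surface.
With 2 density bands per year, 250 / 2 = 125 years.
The density band at the growth surface is 1905 CE, so the bleaching signature dates to 1905 − 125 = 1780 CE.

1780 CE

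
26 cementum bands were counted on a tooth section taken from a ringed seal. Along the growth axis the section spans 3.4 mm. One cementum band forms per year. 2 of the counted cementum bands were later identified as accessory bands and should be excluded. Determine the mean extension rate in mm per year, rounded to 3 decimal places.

Adjusted count: 26 − 2 = 24 cementum bands.
Mean rate = 3.4 mm / 24 years ≈ 0.142 mm per year.

0.142 mm per year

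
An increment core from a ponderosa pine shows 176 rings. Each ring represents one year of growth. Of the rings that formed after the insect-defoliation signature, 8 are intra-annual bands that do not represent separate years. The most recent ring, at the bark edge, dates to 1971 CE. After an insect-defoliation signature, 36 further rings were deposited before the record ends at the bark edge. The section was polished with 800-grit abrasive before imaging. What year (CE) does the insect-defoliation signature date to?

36 rings formed after the insect-defoliation signature.
36 − 8 false = 28 true rings after the insect-defoliation signature.
The ring at the bark edge is 1971 CE, so the insect-defoliation signature dates to 1971 − 28 = 1943 CE.

1943 CE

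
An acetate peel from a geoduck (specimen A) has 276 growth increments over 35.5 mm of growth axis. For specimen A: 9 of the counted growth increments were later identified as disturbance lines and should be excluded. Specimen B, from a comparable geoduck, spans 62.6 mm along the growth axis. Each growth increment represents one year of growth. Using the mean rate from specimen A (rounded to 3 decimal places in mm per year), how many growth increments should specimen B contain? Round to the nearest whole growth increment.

Specimen A: after corrections the count is 276 − 9 = 267 growth increments.
A: Extension rate ≈ 35.5 / 267 = 0.133 mm per year.
Specimen B: 62.6 mm / 0.133 mm per year = 470.68 years ≈ 471 growth increments.

471 growth increments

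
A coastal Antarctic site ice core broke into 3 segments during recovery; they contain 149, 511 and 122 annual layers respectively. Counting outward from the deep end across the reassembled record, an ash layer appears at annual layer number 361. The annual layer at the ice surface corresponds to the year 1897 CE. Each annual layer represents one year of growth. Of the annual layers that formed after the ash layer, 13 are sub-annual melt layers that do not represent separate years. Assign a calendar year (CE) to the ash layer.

1489 CE

Total annual layers = 149 + 511 + 122 = 782.
782 − 361 = 421 annual layers lie beyond the ash layer toward the ice surface.
Removing the 13 false annual layers leaves 421 − 13 = 408 true annual layers beyond the ash layer.
1897 − 408 = 1489 CE.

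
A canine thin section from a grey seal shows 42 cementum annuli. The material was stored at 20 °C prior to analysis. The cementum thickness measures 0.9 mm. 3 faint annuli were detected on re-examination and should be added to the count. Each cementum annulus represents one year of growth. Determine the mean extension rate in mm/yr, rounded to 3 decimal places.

0.020 mm/yr

Correcting the raw count gives 42 + 3 = 45 true cementum annuli.
0.9 mm over 45 years gives 0.9 / 45 ≈ 0.020 mm/yr.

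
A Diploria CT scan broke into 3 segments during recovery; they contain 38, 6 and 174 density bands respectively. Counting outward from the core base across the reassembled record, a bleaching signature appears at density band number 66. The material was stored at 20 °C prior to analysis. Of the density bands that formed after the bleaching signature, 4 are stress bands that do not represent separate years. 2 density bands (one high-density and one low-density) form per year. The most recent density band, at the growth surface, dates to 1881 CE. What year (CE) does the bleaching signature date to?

1807 CE

Total density bands = 38 + 6 + 174 = 218.
The bleaching signature sits at density band 66 from the core base, so 218 − 66 = 152 density bands formed after it.
Excluding 4 false density bands: 152 − 4 = 148.
Dividing by 2 density bands per year: 148 / 2 = 74 years.
Counting back 74 years from 1881 CE places the bleaching signature in 1881 − 74 = 1807 CE.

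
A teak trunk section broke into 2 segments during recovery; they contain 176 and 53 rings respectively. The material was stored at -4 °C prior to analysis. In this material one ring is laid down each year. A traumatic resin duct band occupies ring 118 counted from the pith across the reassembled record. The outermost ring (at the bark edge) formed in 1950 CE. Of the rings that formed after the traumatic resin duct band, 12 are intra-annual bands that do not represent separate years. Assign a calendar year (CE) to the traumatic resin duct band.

Total rings = 176 + 53 = 229.
The traumatic resin duct band sits at ring 118 from the pith, so 229 − 118 = 111 rings formed after it.
111 − 12 false = 99 true rings after the traumatic resin duct band.
The ring at the bark edge is 1950 CE, so the traumatic resin duct band dates to 1950 − 99 = 1851 CE.

1851 CE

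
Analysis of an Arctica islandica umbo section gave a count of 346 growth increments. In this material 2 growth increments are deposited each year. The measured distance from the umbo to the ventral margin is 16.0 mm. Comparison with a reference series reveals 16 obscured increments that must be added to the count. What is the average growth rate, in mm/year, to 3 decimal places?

0.088 mm/year

Adjusted count: 346 + 16 = 362 growth increments.
362 growth increments at 2 per year is 362 / 2 = 181 years.
16.0 mm over 181 years gives 16.0 / 181 ≈ 0.088 mm/year.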